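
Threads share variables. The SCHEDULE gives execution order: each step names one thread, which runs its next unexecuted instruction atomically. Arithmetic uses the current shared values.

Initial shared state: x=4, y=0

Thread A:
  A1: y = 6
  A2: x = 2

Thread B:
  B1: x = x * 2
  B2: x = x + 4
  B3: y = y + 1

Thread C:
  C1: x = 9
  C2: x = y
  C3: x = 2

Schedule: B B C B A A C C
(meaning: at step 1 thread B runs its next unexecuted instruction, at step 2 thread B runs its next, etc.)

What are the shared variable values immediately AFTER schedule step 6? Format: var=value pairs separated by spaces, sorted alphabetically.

Answer: x=2 y=6

Derivation:
Step 1: thread B executes B1 (x = x * 2). Shared: x=8 y=0. PCs: A@0 B@1 C@0
Step 2: thread B executes B2 (x = x + 4). Shared: x=12 y=0. PCs: A@0 B@2 C@0
Step 3: thread C executes C1 (x = 9). Shared: x=9 y=0. PCs: A@0 B@2 C@1
Step 4: thread B executes B3 (y = y + 1). Shared: x=9 y=1. PCs: A@0 B@3 C@1
Step 5: thread A executes A1 (y = 6). Shared: x=9 y=6. PCs: A@1 B@3 C@1
Step 6: thread A executes A2 (x = 2). Shared: x=2 y=6. PCs: A@2 B@3 C@1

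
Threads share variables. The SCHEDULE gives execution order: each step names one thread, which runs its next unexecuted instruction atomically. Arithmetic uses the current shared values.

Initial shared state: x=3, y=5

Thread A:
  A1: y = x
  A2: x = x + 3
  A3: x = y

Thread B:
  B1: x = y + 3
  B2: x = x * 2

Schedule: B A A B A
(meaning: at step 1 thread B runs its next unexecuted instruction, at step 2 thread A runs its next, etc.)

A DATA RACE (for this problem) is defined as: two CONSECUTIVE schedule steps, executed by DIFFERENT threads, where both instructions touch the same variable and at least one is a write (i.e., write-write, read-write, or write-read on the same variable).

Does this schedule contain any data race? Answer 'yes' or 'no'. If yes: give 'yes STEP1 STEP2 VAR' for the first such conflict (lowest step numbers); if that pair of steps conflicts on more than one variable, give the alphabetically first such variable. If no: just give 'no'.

Answer: yes 1 2 x

Derivation:
Steps 1,2: B(x = y + 3) vs A(y = x). RACE on x (W-R), y (R-W). Multiple vars; alphabetically first is x.
Steps 2,3: same thread (A). No race.
Steps 3,4: A(x = x + 3) vs B(x = x * 2). RACE on x (W-W).
Steps 4,5: B(x = x * 2) vs A(x = y). RACE on x (W-W).
First conflict at steps 1,2.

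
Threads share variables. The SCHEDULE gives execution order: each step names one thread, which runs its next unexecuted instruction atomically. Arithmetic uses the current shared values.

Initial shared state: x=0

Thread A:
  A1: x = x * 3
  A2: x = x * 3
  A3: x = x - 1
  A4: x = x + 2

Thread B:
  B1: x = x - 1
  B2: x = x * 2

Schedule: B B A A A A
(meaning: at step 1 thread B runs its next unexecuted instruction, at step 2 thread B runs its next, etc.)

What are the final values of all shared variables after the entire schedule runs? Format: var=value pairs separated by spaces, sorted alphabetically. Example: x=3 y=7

Step 1: thread B executes B1 (x = x - 1). Shared: x=-1. PCs: A@0 B@1
Step 2: thread B executes B2 (x = x * 2). Shared: x=-2. PCs: A@0 B@2
Step 3: thread A executes A1 (x = x * 3). Shared: x=-6. PCs: A@1 B@2
Step 4: thread A executes A2 (x = x * 3). Shared: x=-18. PCs: A@2 B@2
Step 5: thread A executes A3 (x = x - 1). Shared: x=-19. PCs: A@3 B@2
Step 6: thread A executes A4 (x = x + 2). Shared: x=-17. PCs: A@4 B@2

Answer: x=-17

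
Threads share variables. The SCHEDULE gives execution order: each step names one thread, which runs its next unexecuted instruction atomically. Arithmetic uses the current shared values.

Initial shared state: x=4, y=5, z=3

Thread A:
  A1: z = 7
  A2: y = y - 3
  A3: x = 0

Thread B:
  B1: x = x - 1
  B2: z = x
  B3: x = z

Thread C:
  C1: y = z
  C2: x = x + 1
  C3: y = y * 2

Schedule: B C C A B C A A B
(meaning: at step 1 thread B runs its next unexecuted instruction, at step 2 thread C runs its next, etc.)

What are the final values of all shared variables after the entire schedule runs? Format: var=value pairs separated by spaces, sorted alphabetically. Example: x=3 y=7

Step 1: thread B executes B1 (x = x - 1). Shared: x=3 y=5 z=3. PCs: A@0 B@1 C@0
Step 2: thread C executes C1 (y = z). Shared: x=3 y=3 z=3. PCs: A@0 B@1 C@1
Step 3: thread C executes C2 (x = x + 1). Shared: x=4 y=3 z=3. PCs: A@0 B@1 C@2
Step 4: thread A executes A1 (z = 7). Shared: x=4 y=3 z=7. PCs: A@1 B@1 C@2
Step 5: thread B executes B2 (z = x). Shared: x=4 y=3 z=4. PCs: A@1 B@2 C@2
Step 6: thread C executes C3 (y = y * 2). Shared: x=4 y=6 z=4. PCs: A@1 B@2 C@3
Step 7: thread A executes A2 (y = y - 3). Shared: x=4 y=3 z=4. PCs: A@2 B@2 C@3
Step 8: thread A executes A3 (x = 0). Shared: x=0 y=3 z=4. PCs: A@3 B@2 C@3
Step 9: thread B executes B3 (x = z). Shared: x=4 y=3 z=4. PCs: A@3 B@3 C@3

Answer: x=4 y=3 z=4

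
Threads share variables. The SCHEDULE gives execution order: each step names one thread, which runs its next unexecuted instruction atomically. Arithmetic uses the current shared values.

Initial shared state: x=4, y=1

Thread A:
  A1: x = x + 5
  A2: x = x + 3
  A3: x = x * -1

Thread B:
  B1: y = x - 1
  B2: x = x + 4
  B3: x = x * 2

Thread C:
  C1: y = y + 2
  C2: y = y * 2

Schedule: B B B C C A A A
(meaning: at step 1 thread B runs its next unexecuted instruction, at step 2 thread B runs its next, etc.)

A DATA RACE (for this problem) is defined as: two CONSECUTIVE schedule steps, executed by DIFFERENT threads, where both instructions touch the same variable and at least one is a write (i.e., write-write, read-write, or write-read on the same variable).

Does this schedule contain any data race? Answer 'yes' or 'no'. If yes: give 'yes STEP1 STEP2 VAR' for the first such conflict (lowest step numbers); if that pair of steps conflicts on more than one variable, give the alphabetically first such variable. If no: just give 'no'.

Answer: no

Derivation:
Steps 1,2: same thread (B). No race.
Steps 2,3: same thread (B). No race.
Steps 3,4: B(r=x,w=x) vs C(r=y,w=y). No conflict.
Steps 4,5: same thread (C). No race.
Steps 5,6: C(r=y,w=y) vs A(r=x,w=x). No conflict.
Steps 6,7: same thread (A). No race.
Steps 7,8: same thread (A). No race.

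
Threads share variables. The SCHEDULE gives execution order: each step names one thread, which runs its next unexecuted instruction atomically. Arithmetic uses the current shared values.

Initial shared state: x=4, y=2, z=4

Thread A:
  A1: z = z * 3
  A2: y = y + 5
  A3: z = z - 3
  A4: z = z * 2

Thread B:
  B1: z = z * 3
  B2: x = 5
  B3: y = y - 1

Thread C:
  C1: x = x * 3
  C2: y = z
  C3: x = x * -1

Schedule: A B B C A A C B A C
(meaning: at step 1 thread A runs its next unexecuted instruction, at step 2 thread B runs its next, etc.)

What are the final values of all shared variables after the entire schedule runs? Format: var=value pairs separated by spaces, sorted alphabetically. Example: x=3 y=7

Step 1: thread A executes A1 (z = z * 3). Shared: x=4 y=2 z=12. PCs: A@1 B@0 C@0
Step 2: thread B executes B1 (z = z * 3). Shared: x=4 y=2 z=36. PCs: A@1 B@1 C@0
Step 3: thread B executes B2 (x = 5). Shared: x=5 y=2 z=36. PCs: A@1 B@2 C@0
Step 4: thread C executes C1 (x = x * 3). Shared: x=15 y=2 z=36. PCs: A@1 B@2 C@1
Step 5: thread A executes A2 (y = y + 5). Shared: x=15 y=7 z=36. PCs: A@2 B@2 C@1
Step 6: thread A executes A3 (z = z - 3). Shared: x=15 y=7 z=33. PCs: A@3 B@2 C@1
Step 7: thread C executes C2 (y = z). Shared: x=15 y=33 z=33. PCs: A@3 B@2 C@2
Step 8: thread B executes B3 (y = y - 1). Shared: x=15 y=32 z=33. PCs: A@3 B@3 C@2
Step 9: thread A executes A4 (z = z * 2). Shared: x=15 y=32 z=66. PCs: A@4 B@3 C@2
Step 10: thread C executes C3 (x = x * -1). Shared: x=-15 y=32 z=66. PCs: A@4 B@3 C@3

Answer: x=-15 y=32 z=66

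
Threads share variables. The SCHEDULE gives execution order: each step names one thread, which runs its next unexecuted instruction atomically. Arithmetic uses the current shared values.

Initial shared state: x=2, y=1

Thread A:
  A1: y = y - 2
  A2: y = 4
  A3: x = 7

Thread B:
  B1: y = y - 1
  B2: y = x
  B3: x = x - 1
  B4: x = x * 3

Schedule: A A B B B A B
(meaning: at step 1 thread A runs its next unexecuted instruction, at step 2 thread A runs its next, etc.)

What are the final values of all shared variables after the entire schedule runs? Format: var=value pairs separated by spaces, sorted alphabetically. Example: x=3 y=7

Step 1: thread A executes A1 (y = y - 2). Shared: x=2 y=-1. PCs: A@1 B@0
Step 2: thread A executes A2 (y = 4). Shared: x=2 y=4. PCs: A@2 B@0
Step 3: thread B executes B1 (y = y - 1). Shared: x=2 y=3. PCs: A@2 B@1
Step 4: thread B executes B2 (y = x). Shared: x=2 y=2. PCs: A@2 B@2
Step 5: thread B executes B3 (x = x - 1). Shared: x=1 y=2. PCs: A@2 B@3
Step 6: thread A executes A3 (x = 7). Shared: x=7 y=2. PCs: A@3 B@3
Step 7: thread B executes B4 (x = x * 3). Shared: x=21 y=2. PCs: A@3 B@4

Answer: x=21 y=2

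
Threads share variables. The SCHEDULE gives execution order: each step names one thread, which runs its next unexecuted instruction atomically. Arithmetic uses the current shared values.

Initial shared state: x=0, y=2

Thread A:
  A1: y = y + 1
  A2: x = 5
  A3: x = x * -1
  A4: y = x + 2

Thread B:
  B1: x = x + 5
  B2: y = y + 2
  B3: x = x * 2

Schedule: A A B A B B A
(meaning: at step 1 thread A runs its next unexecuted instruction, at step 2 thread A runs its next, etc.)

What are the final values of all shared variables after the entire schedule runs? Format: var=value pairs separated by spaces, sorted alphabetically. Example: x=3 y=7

Step 1: thread A executes A1 (y = y + 1). Shared: x=0 y=3. PCs: A@1 B@0
Step 2: thread A executes A2 (x = 5). Shared: x=5 y=3. PCs: A@2 B@0
Step 3: thread B executes B1 (x = x + 5). Shared: x=10 y=3. PCs: A@2 B@1
Step 4: thread A executes A3 (x = x * -1). Shared: x=-10 y=3. PCs: A@3 B@1
Step 5: thread B executes B2 (y = y + 2). Shared: x=-10 y=5. PCs: A@3 B@2
Step 6: thread B executes B3 (x = x * 2). Shared: x=-20 y=5. PCs: A@3 B@3
Step 7: thread A executes A4 (y = x + 2). Shared: x=-20 y=-18. PCs: A@4 B@3

Answer: x=-20 y=-18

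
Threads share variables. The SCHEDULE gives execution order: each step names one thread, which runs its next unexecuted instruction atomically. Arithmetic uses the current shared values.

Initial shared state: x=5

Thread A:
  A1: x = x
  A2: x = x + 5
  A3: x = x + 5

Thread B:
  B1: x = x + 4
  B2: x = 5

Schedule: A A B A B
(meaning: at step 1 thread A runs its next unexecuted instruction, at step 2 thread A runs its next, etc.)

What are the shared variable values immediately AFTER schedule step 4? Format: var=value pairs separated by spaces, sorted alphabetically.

Answer: x=19

Derivation:
Step 1: thread A executes A1 (x = x). Shared: x=5. PCs: A@1 B@0
Step 2: thread A executes A2 (x = x + 5). Shared: x=10. PCs: A@2 B@0
Step 3: thread B executes B1 (x = x + 4). Shared: x=14. PCs: A@2 B@1
Step 4: thread A executes A3 (x = x + 5). Shared: x=19. PCs: A@3 B@1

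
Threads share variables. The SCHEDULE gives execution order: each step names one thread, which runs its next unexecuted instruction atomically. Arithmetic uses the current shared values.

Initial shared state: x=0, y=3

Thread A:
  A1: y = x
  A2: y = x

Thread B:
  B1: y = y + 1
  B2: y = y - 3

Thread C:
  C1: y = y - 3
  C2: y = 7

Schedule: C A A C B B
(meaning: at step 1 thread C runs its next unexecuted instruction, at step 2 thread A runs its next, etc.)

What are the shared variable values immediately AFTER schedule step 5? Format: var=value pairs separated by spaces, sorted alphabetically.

Answer: x=0 y=8

Derivation:
Step 1: thread C executes C1 (y = y - 3). Shared: x=0 y=0. PCs: A@0 B@0 C@1
Step 2: thread A executes A1 (y = x). Shared: x=0 y=0. PCs: A@1 B@0 C@1
Step 3: thread A executes A2 (y = x). Shared: x=0 y=0. PCs: A@2 B@0 C@1
Step 4: thread C executes C2 (y = 7). Shared: x=0 y=7. PCs: A@2 B@0 C@2
Step 5: thread B executes B1 (y = y + 1). Shared: x=0 y=8. PCs: A@2 B@1 C@2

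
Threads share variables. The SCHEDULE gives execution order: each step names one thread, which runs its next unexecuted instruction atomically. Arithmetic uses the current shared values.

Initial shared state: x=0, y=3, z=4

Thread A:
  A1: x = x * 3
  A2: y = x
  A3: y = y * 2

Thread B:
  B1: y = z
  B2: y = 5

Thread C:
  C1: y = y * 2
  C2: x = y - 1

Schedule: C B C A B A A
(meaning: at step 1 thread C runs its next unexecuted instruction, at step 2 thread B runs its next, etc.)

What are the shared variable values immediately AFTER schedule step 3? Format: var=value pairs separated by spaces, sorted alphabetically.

Answer: x=3 y=4 z=4

Derivation:
Step 1: thread C executes C1 (y = y * 2). Shared: x=0 y=6 z=4. PCs: A@0 B@0 C@1
Step 2: thread B executes B1 (y = z). Shared: x=0 y=4 z=4. PCs: A@0 B@1 C@1
Step 3: thread C executes C2 (x = y - 1). Shared: x=3 y=4 z=4. PCs: A@0 B@1 C@2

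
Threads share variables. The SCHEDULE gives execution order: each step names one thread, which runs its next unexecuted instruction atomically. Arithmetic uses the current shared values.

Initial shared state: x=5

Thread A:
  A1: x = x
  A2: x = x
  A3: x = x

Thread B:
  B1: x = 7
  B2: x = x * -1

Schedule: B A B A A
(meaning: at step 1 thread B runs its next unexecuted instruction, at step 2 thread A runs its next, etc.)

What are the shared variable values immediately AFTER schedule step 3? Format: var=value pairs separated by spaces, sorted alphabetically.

Answer: x=-7

Derivation:
Step 1: thread B executes B1 (x = 7). Shared: x=7. PCs: A@0 B@1
Step 2: thread A executes A1 (x = x). Shared: x=7. PCs: A@1 B@1
Step 3: thread B executes B2 (x = x * -1). Shared: x=-7. PCs: A@1 B@2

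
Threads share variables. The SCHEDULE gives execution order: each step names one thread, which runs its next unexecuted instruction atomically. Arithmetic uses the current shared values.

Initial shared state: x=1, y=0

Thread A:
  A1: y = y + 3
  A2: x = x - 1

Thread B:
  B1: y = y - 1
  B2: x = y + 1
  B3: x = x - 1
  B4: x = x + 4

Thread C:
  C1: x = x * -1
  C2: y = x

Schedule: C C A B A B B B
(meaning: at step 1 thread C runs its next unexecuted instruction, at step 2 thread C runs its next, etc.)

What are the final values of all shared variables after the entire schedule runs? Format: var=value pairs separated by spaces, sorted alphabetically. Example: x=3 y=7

Step 1: thread C executes C1 (x = x * -1). Shared: x=-1 y=0. PCs: A@0 B@0 C@1
Step 2: thread C executes C2 (y = x). Shared: x=-1 y=-1. PCs: A@0 B@0 C@2
Step 3: thread A executes A1 (y = y + 3). Shared: x=-1 y=2. PCs: A@1 B@0 C@2
Step 4: thread B executes B1 (y = y - 1). Shared: x=-1 y=1. PCs: A@1 B@1 C@2
Step 5: thread A executes A2 (x = x - 1). Shared: x=-2 y=1. PCs: A@2 B@1 C@2
Step 6: thread B executes B2 (x = y + 1). Shared: x=2 y=1. PCs: A@2 B@2 C@2
Step 7: thread B executes B3 (x = x - 1). Shared: x=1 y=1. PCs: A@2 B@3 C@2
Step 8: thread B executes B4 (x = x + 4). Shared: x=5 y=1. PCs: A@2 B@4 C@2

Answer: x=5 y=1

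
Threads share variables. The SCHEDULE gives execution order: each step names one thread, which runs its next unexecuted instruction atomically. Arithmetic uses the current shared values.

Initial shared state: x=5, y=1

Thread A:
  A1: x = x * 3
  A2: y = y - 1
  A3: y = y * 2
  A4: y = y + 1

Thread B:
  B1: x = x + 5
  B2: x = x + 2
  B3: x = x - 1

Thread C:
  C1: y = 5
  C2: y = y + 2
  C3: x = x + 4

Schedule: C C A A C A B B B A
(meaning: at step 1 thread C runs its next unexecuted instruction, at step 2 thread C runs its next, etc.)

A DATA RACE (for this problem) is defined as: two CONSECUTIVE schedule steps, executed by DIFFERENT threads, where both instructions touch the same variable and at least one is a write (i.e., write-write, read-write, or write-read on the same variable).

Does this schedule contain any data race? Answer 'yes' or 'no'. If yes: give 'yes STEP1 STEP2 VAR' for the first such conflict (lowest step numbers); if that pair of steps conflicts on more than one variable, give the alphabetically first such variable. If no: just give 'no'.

Answer: no

Derivation:
Steps 1,2: same thread (C). No race.
Steps 2,3: C(r=y,w=y) vs A(r=x,w=x). No conflict.
Steps 3,4: same thread (A). No race.
Steps 4,5: A(r=y,w=y) vs C(r=x,w=x). No conflict.
Steps 5,6: C(r=x,w=x) vs A(r=y,w=y). No conflict.
Steps 6,7: A(r=y,w=y) vs B(r=x,w=x). No conflict.
Steps 7,8: same thread (B). No race.
Steps 8,9: same thread (B). No race.
Steps 9,10: B(r=x,w=x) vs A(r=y,w=y). No conflict.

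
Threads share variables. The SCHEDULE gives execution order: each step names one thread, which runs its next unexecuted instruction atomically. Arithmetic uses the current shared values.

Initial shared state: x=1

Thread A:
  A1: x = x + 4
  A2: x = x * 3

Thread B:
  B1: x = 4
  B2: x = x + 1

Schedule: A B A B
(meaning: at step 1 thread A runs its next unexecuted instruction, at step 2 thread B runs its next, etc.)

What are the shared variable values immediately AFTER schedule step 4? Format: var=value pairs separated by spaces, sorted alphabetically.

Step 1: thread A executes A1 (x = x + 4). Shared: x=5. PCs: A@1 B@0
Step 2: thread B executes B1 (x = 4). Shared: x=4. PCs: A@1 B@1
Step 3: thread A executes A2 (x = x * 3). Shared: x=12. PCs: A@2 B@1
Step 4: thread B executes B2 (x = x + 1). Shared: x=13. PCs: A@2 B@2

Answer: x=13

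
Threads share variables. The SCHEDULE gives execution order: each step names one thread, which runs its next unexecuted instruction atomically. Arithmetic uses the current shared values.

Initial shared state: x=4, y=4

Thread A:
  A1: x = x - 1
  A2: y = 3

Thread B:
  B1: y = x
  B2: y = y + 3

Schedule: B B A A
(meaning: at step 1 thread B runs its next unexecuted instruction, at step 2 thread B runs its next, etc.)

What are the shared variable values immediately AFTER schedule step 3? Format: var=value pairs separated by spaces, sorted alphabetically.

Answer: x=3 y=7

Derivation:
Step 1: thread B executes B1 (y = x). Shared: x=4 y=4. PCs: A@0 B@1
Step 2: thread B executes B2 (y = y + 3). Shared: x=4 y=7. PCs: A@0 B@2
Step 3: thread A executes A1 (x = x - 1). Shared: x=3 y=7. PCs: A@1 B@2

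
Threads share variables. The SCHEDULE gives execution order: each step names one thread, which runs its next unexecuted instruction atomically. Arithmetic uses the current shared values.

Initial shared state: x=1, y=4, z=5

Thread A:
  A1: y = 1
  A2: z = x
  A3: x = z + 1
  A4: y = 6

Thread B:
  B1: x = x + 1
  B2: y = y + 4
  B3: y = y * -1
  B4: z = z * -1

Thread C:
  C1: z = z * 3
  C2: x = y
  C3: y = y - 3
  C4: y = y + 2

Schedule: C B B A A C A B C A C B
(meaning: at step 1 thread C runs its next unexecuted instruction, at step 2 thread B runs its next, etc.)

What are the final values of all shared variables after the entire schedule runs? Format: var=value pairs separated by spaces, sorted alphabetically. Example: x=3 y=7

Answer: x=3 y=8 z=-2

Derivation:
Step 1: thread C executes C1 (z = z * 3). Shared: x=1 y=4 z=15. PCs: A@0 B@0 C@1
Step 2: thread B executes B1 (x = x + 1). Shared: x=2 y=4 z=15. PCs: A@0 B@1 C@1
Step 3: thread B executes B2 (y = y + 4). Shared: x=2 y=8 z=15. PCs: A@0 B@2 C@1
Step 4: thread A executes A1 (y = 1). Shared: x=2 y=1 z=15. PCs: A@1 B@2 C@1
Step 5: thread A executes A2 (z = x). Shared: x=2 y=1 z=2. PCs: A@2 B@2 C@1
Step 6: thread C executes C2 (x = y). Shared: x=1 y=1 z=2. PCs: A@2 B@2 C@2
Step 7: thread A executes A3 (x = z + 1). Shared: x=3 y=1 z=2. PCs: A@3 B@2 C@2
Step 8: thread B executes B3 (y = y * -1). Shared: x=3 y=-1 z=2. PCs: A@3 B@3 C@2
Step 9: thread C executes C3 (y = y - 3). Shared: x=3 y=-4 z=2. PCs: A@3 B@3 C@3
Step 10: thread A executes A4 (y = 6). Shared: x=3 y=6 z=2. PCs: A@4 B@3 C@3
Step 11: thread C executes C4 (y = y + 2). Shared: x=3 y=8 z=2. PCs: A@4 B@3 C@4
Step 12: thread B executes B4 (z = z * -1). Shared: x=3 y=8 z=-2. PCs: A@4 B@4 C@4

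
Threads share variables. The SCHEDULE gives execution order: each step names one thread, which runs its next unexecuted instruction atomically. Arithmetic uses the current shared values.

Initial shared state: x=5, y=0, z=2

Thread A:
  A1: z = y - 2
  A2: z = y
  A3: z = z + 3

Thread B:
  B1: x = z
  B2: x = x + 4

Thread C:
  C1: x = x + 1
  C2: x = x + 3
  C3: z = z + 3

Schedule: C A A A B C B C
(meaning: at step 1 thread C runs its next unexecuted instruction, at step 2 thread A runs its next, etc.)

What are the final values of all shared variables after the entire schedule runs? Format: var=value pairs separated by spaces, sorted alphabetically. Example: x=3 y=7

Answer: x=10 y=0 z=6

Derivation:
Step 1: thread C executes C1 (x = x + 1). Shared: x=6 y=0 z=2. PCs: A@0 B@0 C@1
Step 2: thread A executes A1 (z = y - 2). Shared: x=6 y=0 z=-2. PCs: A@1 B@0 C@1
Step 3: thread A executes A2 (z = y). Shared: x=6 y=0 z=0. PCs: A@2 B@0 C@1
Step 4: thread A executes A3 (z = z + 3). Shared: x=6 y=0 z=3. PCs: A@3 B@0 C@1
Step 5: thread B executes B1 (x = z). Shared: x=3 y=0 z=3. PCs: A@3 B@1 C@1
Step 6: thread C executes C2 (x = x + 3). Shared: x=6 y=0 z=3. PCs: A@3 B@1 C@2
Step 7: thread B executes B2 (x = x + 4). Shared: x=10 y=0 z=3. PCs: A@3 B@2 C@2
Step 8: thread C executes C3 (z = z + 3). Shared: x=10 y=0 z=6. PCs: A@3 B@2 C@3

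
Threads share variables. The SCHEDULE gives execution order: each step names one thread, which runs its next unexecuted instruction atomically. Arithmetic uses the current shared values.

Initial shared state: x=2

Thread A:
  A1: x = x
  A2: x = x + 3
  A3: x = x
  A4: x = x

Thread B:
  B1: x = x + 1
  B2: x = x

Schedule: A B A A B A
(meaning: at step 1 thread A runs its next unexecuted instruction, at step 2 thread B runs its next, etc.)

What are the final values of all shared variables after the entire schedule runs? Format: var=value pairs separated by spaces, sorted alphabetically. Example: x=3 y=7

Answer: x=6

Derivation:
Step 1: thread A executes A1 (x = x). Shared: x=2. PCs: A@1 B@0
Step 2: thread B executes B1 (x = x + 1). Shared: x=3. PCs: A@1 B@1
Step 3: thread A executes A2 (x = x + 3). Shared: x=6. PCs: A@2 B@1
Step 4: thread A executes A3 (x = x). Shared: x=6. PCs: A@3 B@1
Step 5: thread B executes B2 (x = x). Shared: x=6. PCs: A@3 B@2
Step 6: thread A executes A4 (x = x). Shared: x=6. PCs: A@4 B@2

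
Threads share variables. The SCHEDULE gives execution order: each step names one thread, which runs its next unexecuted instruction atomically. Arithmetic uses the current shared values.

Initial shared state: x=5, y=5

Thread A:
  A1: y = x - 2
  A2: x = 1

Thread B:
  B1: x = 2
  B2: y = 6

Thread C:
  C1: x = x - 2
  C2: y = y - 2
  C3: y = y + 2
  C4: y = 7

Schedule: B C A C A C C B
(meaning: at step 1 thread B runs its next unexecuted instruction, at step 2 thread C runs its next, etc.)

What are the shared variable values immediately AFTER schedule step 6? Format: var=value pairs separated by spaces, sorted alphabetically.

Step 1: thread B executes B1 (x = 2). Shared: x=2 y=5. PCs: A@0 B@1 C@0
Step 2: thread C executes C1 (x = x - 2). Shared: x=0 y=5. PCs: A@0 B@1 C@1
Step 3: thread A executes A1 (y = x - 2). Shared: x=0 y=-2. PCs: A@1 B@1 C@1
Step 4: thread C executes C2 (y = y - 2). Shared: x=0 y=-4. PCs: A@1 B@1 C@2
Step 5: thread A executes A2 (x = 1). Shared: x=1 y=-4. PCs: A@2 B@1 C@2
Step 6: thread C executes C3 (y = y + 2). Shared: x=1 y=-2. PCs: A@2 B@1 C@3

Answer: x=1 y=-2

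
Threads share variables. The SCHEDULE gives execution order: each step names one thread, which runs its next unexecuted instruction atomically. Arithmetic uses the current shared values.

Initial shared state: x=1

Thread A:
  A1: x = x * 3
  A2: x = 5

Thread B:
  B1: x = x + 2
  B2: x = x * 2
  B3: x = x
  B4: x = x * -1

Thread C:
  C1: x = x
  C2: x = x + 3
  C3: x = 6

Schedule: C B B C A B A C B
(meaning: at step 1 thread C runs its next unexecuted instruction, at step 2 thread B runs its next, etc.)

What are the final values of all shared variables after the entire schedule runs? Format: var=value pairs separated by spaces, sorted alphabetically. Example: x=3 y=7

Step 1: thread C executes C1 (x = x). Shared: x=1. PCs: A@0 B@0 C@1
Step 2: thread B executes B1 (x = x + 2). Shared: x=3. PCs: A@0 B@1 C@1
Step 3: thread B executes B2 (x = x * 2). Shared: x=6. PCs: A@0 B@2 C@1
Step 4: thread C executes C2 (x = x + 3). Shared: x=9. PCs: A@0 B@2 C@2
Step 5: thread A executes A1 (x = x * 3). Shared: x=27. PCs: A@1 B@2 C@2
Step 6: thread B executes B3 (x = x). Shared: x=27. PCs: A@1 B@3 C@2
Step 7: thread A executes A2 (x = 5). Shared: x=5. PCs: A@2 B@3 C@2
Step 8: thread C executes C3 (x = 6). Shared: x=6. PCs: A@2 B@3 C@3
Step 9: thread B executes B4 (x = x * -1). Shared: x=-6. PCs: A@2 B@4 C@3

Answer: x=-6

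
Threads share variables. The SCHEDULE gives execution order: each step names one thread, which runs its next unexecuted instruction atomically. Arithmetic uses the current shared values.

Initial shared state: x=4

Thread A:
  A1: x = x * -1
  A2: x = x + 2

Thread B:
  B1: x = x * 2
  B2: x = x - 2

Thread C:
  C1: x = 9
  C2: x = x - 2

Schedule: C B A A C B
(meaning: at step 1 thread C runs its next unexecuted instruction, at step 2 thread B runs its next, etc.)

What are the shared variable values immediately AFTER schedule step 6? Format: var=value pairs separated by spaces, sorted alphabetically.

Answer: x=-20

Derivation:
Step 1: thread C executes C1 (x = 9). Shared: x=9. PCs: A@0 B@0 C@1
Step 2: thread B executes B1 (x = x * 2). Shared: x=18. PCs: A@0 B@1 C@1
Step 3: thread A executes A1 (x = x * -1). Shared: x=-18. PCs: A@1 B@1 C@1
Step 4: thread A executes A2 (x = x + 2). Shared: x=-16. PCs: A@2 B@1 C@1
Step 5: thread C executes C2 (x = x - 2). Shared: x=-18. PCs: A@2 B@1 C@2
Step 6: thread B executes B2 (x = x - 2). Shared: x=-20. PCs: A@2 B@2 C@2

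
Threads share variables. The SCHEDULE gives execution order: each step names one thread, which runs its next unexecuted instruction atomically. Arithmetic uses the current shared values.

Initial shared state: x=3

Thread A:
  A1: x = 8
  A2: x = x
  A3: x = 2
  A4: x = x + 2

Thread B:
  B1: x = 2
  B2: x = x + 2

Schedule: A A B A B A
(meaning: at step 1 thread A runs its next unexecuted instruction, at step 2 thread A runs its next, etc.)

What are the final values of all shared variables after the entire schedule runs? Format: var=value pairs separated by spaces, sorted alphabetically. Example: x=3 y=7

Answer: x=6

Derivation:
Step 1: thread A executes A1 (x = 8). Shared: x=8. PCs: A@1 B@0
Step 2: thread A executes A2 (x = x). Shared: x=8. PCs: A@2 B@0
Step 3: thread B executes B1 (x = 2). Shared: x=2. PCs: A@2 B@1
Step 4: thread A executes A3 (x = 2). Shared: x=2. PCs: A@3 B@1
Step 5: thread B executes B2 (x = x + 2). Shared: x=4. PCs: A@3 B@2
Step 6: thread A executes A4 (x = x + 2). Shared: x=6. PCs: A@4 B@2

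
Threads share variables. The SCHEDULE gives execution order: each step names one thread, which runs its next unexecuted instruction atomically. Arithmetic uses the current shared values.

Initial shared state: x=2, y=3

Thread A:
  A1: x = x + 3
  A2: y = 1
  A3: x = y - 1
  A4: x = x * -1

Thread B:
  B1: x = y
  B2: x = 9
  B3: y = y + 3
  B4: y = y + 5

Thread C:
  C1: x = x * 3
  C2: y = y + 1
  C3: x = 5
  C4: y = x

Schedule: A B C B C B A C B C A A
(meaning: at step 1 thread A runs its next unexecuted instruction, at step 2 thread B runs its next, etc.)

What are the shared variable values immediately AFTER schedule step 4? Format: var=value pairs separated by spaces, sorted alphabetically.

Answer: x=9 y=3

Derivation:
Step 1: thread A executes A1 (x = x + 3). Shared: x=5 y=3. PCs: A@1 B@0 C@0
Step 2: thread B executes B1 (x = y). Shared: x=3 y=3. PCs: A@1 B@1 C@0
Step 3: thread C executes C1 (x = x * 3). Shared: x=9 y=3. PCs: A@1 B@1 C@1
Step 4: thread B executes B2 (x = 9). Shared: x=9 y=3. PCs: A@1 B@2 C@1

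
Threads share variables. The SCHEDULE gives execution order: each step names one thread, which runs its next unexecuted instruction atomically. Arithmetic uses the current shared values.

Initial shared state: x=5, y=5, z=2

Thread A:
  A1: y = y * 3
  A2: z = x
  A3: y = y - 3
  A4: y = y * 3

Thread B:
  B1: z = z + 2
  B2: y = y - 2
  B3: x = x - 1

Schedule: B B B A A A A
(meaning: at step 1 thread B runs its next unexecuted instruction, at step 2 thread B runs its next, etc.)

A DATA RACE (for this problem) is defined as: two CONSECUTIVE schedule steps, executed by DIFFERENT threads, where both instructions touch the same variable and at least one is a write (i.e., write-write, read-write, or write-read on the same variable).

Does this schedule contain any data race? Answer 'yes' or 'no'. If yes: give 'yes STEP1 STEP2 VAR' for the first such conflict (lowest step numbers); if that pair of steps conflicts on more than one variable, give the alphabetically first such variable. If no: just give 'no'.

Steps 1,2: same thread (B). No race.
Steps 2,3: same thread (B). No race.
Steps 3,4: B(r=x,w=x) vs A(r=y,w=y). No conflict.
Steps 4,5: same thread (A). No race.
Steps 5,6: same thread (A). No race.
Steps 6,7: same thread (A). No race.

Answer: no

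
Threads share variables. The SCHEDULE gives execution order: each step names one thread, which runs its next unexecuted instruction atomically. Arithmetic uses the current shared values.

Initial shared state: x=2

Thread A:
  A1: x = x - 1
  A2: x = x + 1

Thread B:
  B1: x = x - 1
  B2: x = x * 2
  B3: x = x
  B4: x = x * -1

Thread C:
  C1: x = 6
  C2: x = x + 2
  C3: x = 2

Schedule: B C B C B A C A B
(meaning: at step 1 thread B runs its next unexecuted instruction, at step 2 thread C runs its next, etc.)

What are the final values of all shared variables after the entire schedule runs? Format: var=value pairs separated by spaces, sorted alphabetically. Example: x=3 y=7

Step 1: thread B executes B1 (x = x - 1). Shared: x=1. PCs: A@0 B@1 C@0
Step 2: thread C executes C1 (x = 6). Shared: x=6. PCs: A@0 B@1 C@1
Step 3: thread B executes B2 (x = x * 2). Shared: x=12. PCs: A@0 B@2 C@1
Step 4: thread C executes C2 (x = x + 2). Shared: x=14. PCs: A@0 B@2 C@2
Step 5: thread B executes B3 (x = x). Shared: x=14. PCs: A@0 B@3 C@2
Step 6: thread A executes A1 (x = x - 1). Shared: x=13. PCs: A@1 B@3 C@2
Step 7: thread C executes C3 (x = 2). Shared: x=2. PCs: A@1 B@3 C@3
Step 8: thread A executes A2 (x = x + 1). Shared: x=3. PCs: A@2 B@3 C@3
Step 9: thread B executes B4 (x = x * -1). Shared: x=-3. PCs: A@2 B@4 C@3

Answer: x=-3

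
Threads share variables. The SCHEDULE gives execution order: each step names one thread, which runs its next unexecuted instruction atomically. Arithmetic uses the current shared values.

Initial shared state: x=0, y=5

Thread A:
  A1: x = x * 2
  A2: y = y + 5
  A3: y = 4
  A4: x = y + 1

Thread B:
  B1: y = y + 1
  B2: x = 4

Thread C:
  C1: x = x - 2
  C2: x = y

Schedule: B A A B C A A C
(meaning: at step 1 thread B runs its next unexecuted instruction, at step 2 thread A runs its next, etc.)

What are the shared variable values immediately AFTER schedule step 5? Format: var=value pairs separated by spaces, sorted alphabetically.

Answer: x=2 y=11

Derivation:
Step 1: thread B executes B1 (y = y + 1). Shared: x=0 y=6. PCs: A@0 B@1 C@0
Step 2: thread A executes A1 (x = x * 2). Shared: x=0 y=6. PCs: A@1 B@1 C@0
Step 3: thread A executes A2 (y = y + 5). Shared: x=0 y=11. PCs: A@2 B@1 C@0
Step 4: thread B executes B2 (x = 4). Shared: x=4 y=11. PCs: A@2 B@2 C@0
Step 5: thread C executes C1 (x = x - 2). Shared: x=2 y=11. PCs: A@2 B@2 C@1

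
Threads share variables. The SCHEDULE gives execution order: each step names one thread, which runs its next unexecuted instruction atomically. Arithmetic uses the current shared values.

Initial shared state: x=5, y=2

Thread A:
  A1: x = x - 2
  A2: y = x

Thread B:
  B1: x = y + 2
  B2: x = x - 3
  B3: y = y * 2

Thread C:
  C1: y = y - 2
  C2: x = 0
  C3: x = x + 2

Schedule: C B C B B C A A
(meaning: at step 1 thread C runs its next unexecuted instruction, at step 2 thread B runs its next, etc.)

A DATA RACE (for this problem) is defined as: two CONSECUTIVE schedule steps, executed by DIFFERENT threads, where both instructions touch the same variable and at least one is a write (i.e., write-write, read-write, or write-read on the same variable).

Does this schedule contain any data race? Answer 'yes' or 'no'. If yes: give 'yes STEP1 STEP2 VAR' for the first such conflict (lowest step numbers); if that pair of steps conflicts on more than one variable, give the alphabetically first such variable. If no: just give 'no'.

Answer: yes 1 2 y

Derivation:
Steps 1,2: C(y = y - 2) vs B(x = y + 2). RACE on y (W-R).
Steps 2,3: B(x = y + 2) vs C(x = 0). RACE on x (W-W).
Steps 3,4: C(x = 0) vs B(x = x - 3). RACE on x (W-W).
Steps 4,5: same thread (B). No race.
Steps 5,6: B(r=y,w=y) vs C(r=x,w=x). No conflict.
Steps 6,7: C(x = x + 2) vs A(x = x - 2). RACE on x (W-W).
Steps 7,8: same thread (A). No race.
First conflict at steps 1,2.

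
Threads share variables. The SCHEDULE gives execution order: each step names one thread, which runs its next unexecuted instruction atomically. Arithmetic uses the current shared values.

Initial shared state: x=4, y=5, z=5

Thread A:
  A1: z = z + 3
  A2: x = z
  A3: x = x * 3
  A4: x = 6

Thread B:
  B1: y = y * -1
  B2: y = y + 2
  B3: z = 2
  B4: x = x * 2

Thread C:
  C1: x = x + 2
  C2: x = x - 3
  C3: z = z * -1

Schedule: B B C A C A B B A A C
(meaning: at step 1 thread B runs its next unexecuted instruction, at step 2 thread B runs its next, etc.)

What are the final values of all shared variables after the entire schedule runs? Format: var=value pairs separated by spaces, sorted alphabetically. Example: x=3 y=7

Step 1: thread B executes B1 (y = y * -1). Shared: x=4 y=-5 z=5. PCs: A@0 B@1 C@0
Step 2: thread B executes B2 (y = y + 2). Shared: x=4 y=-3 z=5. PCs: A@0 B@2 C@0
Step 3: thread C executes C1 (x = x + 2). Shared: x=6 y=-3 z=5. PCs: A@0 B@2 C@1
Step 4: thread A executes A1 (z = z + 3). Shared: x=6 y=-3 z=8. PCs: A@1 B@2 C@1
Step 5: thread C executes C2 (x = x - 3). Shared: x=3 y=-3 z=8. PCs: A@1 B@2 C@2
Step 6: thread A executes A2 (x = z). Shared: x=8 y=-3 z=8. PCs: A@2 B@2 C@2
Step 7: thread B executes B3 (z = 2). Shared: x=8 y=-3 z=2. PCs: A@2 B@3 C@2
Step 8: thread B executes B4 (x = x * 2). Shared: x=16 y=-3 z=2. PCs: A@2 B@4 C@2
Step 9: thread A executes A3 (x = x * 3). Shared: x=48 y=-3 z=2. PCs: A@3 B@4 C@2
Step 10: thread A executes A4 (x = 6). Shared: x=6 y=-3 z=2. PCs: A@4 B@4 C@2
Step 11: thread C executes C3 (z = z * -1). Shared: x=6 y=-3 z=-2. PCs: A@4 B@4 C@3

Answer: x=6 y=-3 z=-2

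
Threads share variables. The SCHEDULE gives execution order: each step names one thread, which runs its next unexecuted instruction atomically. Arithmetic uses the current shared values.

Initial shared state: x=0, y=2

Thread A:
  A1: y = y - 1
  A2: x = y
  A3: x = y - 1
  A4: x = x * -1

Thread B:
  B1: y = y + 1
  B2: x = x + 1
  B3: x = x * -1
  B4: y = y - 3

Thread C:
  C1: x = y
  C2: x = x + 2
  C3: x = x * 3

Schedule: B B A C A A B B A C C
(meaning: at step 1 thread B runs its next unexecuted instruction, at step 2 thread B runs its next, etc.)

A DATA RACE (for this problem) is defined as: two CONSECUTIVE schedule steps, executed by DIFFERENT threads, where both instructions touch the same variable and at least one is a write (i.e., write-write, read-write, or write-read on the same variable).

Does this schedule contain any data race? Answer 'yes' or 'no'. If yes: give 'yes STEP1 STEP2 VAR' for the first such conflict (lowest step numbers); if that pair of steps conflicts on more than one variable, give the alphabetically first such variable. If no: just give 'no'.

Answer: yes 3 4 y

Derivation:
Steps 1,2: same thread (B). No race.
Steps 2,3: B(r=x,w=x) vs A(r=y,w=y). No conflict.
Steps 3,4: A(y = y - 1) vs C(x = y). RACE on y (W-R).
Steps 4,5: C(x = y) vs A(x = y). RACE on x (W-W).
Steps 5,6: same thread (A). No race.
Steps 6,7: A(x = y - 1) vs B(x = x * -1). RACE on x (W-W).
Steps 7,8: same thread (B). No race.
Steps 8,9: B(r=y,w=y) vs A(r=x,w=x). No conflict.
Steps 9,10: A(x = x * -1) vs C(x = x + 2). RACE on x (W-W).
Steps 10,11: same thread (C). No race.
First conflict at steps 3,4.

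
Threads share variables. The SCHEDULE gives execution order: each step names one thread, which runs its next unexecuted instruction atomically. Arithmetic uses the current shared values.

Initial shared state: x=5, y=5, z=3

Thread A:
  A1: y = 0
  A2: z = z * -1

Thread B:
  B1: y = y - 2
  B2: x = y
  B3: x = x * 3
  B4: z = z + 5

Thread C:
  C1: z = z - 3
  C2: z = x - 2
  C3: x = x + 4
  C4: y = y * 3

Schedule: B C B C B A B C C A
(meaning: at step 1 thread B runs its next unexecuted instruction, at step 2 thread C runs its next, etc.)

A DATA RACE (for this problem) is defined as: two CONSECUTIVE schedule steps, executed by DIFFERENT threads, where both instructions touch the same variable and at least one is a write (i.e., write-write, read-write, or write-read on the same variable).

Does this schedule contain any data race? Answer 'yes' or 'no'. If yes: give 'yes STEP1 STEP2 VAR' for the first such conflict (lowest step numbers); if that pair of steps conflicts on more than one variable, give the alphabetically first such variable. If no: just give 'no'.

Answer: yes 3 4 x

Derivation:
Steps 1,2: B(r=y,w=y) vs C(r=z,w=z). No conflict.
Steps 2,3: C(r=z,w=z) vs B(r=y,w=x). No conflict.
Steps 3,4: B(x = y) vs C(z = x - 2). RACE on x (W-R).
Steps 4,5: C(z = x - 2) vs B(x = x * 3). RACE on x (R-W).
Steps 5,6: B(r=x,w=x) vs A(r=-,w=y). No conflict.
Steps 6,7: A(r=-,w=y) vs B(r=z,w=z). No conflict.
Steps 7,8: B(r=z,w=z) vs C(r=x,w=x). No conflict.
Steps 8,9: same thread (C). No race.
Steps 9,10: C(r=y,w=y) vs A(r=z,w=z). No conflict.
First conflict at steps 3,4.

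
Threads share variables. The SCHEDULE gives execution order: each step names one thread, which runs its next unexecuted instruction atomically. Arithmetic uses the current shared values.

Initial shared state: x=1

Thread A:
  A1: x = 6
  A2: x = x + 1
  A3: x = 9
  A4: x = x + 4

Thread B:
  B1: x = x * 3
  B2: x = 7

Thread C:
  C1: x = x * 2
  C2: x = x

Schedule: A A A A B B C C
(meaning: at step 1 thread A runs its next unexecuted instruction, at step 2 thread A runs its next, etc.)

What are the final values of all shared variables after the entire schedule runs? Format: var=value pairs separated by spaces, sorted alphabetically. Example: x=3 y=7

Answer: x=14

Derivation:
Step 1: thread A executes A1 (x = 6). Shared: x=6. PCs: A@1 B@0 C@0
Step 2: thread A executes A2 (x = x + 1). Shared: x=7. PCs: A@2 B@0 C@0
Step 3: thread A executes A3 (x = 9). Shared: x=9. PCs: A@3 B@0 C@0
Step 4: thread A executes A4 (x = x + 4). Shared: x=13. PCs: A@4 B@0 C@0
Step 5: thread B executes B1 (x = x * 3). Shared: x=39. PCs: A@4 B@1 C@0
Step 6: thread B executes B2 (x = 7). Shared: x=7. PCs: A@4 B@2 C@0
Step 7: thread C executes C1 (x = x * 2). Shared: x=14. PCs: A@4 B@2 C@1
Step 8: thread C executes C2 (x = x). Shared: x=14. PCs: A@4 B@2 C@2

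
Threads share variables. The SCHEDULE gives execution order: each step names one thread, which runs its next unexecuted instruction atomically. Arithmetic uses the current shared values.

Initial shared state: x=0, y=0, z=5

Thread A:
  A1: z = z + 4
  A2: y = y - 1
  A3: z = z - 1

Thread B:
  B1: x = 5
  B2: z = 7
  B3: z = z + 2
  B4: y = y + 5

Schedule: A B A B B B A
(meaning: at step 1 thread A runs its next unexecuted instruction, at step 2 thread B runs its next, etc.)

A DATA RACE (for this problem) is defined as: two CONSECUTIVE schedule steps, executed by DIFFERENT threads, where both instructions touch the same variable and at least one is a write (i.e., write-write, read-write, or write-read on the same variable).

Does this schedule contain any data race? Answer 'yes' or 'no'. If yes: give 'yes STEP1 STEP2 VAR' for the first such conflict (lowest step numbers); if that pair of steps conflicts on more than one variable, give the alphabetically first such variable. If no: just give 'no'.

Steps 1,2: A(r=z,w=z) vs B(r=-,w=x). No conflict.
Steps 2,3: B(r=-,w=x) vs A(r=y,w=y). No conflict.
Steps 3,4: A(r=y,w=y) vs B(r=-,w=z). No conflict.
Steps 4,5: same thread (B). No race.
Steps 5,6: same thread (B). No race.
Steps 6,7: B(r=y,w=y) vs A(r=z,w=z). No conflict.

Answer: no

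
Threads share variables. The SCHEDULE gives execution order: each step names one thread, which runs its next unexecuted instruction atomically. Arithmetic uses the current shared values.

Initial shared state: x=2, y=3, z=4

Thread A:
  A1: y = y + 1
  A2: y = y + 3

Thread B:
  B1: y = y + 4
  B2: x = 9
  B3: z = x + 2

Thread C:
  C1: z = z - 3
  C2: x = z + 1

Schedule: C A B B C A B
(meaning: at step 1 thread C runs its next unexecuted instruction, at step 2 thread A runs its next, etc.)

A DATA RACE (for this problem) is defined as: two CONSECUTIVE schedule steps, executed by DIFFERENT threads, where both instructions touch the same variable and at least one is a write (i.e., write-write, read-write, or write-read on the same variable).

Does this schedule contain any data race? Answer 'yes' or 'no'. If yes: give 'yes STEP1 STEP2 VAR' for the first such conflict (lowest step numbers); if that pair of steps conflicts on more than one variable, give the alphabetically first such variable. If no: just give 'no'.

Answer: yes 2 3 y

Derivation:
Steps 1,2: C(r=z,w=z) vs A(r=y,w=y). No conflict.
Steps 2,3: A(y = y + 1) vs B(y = y + 4). RACE on y (W-W).
Steps 3,4: same thread (B). No race.
Steps 4,5: B(x = 9) vs C(x = z + 1). RACE on x (W-W).
Steps 5,6: C(r=z,w=x) vs A(r=y,w=y). No conflict.
Steps 6,7: A(r=y,w=y) vs B(r=x,w=z). No conflict.
First conflict at steps 2,3.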